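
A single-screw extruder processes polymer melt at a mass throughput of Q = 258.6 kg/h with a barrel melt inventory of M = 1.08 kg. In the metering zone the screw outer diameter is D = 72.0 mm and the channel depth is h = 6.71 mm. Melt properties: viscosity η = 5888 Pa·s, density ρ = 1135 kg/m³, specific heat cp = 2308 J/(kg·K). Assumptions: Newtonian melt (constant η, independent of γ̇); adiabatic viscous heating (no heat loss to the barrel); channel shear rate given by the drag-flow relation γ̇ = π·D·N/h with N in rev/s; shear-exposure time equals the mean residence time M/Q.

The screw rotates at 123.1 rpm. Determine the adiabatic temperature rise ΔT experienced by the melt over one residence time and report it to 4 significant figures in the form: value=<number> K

value=161.6 K

Q_s = Q / 3600 = 258.6 / 3600 = 0.0718333 kg/s
Mean residence time: t_res = M/Q_s = 1.08 kg / 0.0718333 kg/s = 15.0348 s
Geometry in metres: D = 72.0 mm → 0.072 m, h = 6.71 mm → 0.00671 m; screw speed N = 123.1 rpm = 2.05167 rev/s
Shear rate: γ̇ = πDN/h = π·0.072·2.05167/0.00671 = 69.1619 s⁻¹
ΔT = η·γ̇²·t_res/(ρ·cp) = [5888 × 69.1619² × 15.0348] / [1135 × 2308] = 161.647 K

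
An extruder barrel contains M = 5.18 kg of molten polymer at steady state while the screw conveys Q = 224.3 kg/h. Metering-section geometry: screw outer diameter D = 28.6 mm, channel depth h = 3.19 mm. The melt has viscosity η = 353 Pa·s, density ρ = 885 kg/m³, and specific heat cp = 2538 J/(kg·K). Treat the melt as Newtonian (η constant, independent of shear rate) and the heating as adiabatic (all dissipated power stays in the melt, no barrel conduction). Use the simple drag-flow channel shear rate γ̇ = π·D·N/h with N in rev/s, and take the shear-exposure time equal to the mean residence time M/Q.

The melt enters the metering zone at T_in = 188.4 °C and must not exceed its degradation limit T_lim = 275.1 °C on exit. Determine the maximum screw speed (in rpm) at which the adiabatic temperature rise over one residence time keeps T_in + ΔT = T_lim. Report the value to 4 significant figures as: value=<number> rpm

Convert throughput: Q = 224.3 kg/h = 224.3/3600 = 0.0623056 kg/s
t_res = M / Q_s = 5.18 / 0.0623056 = 83.1387 s
Convert to metres: D = 0.0286 m, h = 0.00319 m
ΔT_a = T_lim − T_in = 275.1 °C − 188.4 °C = 86.7 K
γ̇_max² = ΔT_a·ρ·cp / (η·t_res) = [86.7 × 885 × 2538] / [353 × 83.1387] = 6635.54 s⁻²
γ̇_max = √6635.54 = 81.4588 s⁻¹
Solve γ̇ = πDN/h for N: N_max = γ̇_max·h/(π·D) = 81.4588 × 0.00319 / (π × 0.0286) = 2.8921 rev/s = 173.526 rpm

value=173.5 rpm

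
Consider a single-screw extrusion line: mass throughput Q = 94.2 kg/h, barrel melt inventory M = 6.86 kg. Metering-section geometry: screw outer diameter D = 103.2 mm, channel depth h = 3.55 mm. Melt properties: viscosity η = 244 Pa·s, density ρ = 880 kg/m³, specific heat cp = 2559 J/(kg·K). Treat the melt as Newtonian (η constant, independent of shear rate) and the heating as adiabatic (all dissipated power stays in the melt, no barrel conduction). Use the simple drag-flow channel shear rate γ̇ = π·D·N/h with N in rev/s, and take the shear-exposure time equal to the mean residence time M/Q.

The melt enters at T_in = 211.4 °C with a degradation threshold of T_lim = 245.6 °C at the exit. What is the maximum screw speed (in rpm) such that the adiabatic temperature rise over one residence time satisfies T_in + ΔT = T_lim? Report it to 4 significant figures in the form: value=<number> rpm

value=22.80 rpm

Throughput in SI: Q_s = 94.2 kg/h ÷ 3600 s/h = 0.0261667 kg/s
t_res = M / Q_s = 6.86 ÷ 0.0261667 = 262.166 s
Geometry in SI: D = 103.2 mm → 0.1032 m, h = 3.55 mm → 0.00355 m
ΔT_a = T_lim − T_in = 245.6 °C − 211.4 °C = 34.2 K
γ̇_max² = ΔT_a·ρ·cp / (η·t_res) = [34.2 × 880 × 2559] / [244 × 262.166] = 1203.96 s⁻²
Take the square root: γ̇_max = √(1203.96) = 34.6982 s⁻¹
Solve γ̇ = πDN/h for N: N_max = γ̇_max·h/(π·D) = 34.6982 × 0.00355 / (π × 0.1032) = 0.379932 rev/s = 22.7959 rpm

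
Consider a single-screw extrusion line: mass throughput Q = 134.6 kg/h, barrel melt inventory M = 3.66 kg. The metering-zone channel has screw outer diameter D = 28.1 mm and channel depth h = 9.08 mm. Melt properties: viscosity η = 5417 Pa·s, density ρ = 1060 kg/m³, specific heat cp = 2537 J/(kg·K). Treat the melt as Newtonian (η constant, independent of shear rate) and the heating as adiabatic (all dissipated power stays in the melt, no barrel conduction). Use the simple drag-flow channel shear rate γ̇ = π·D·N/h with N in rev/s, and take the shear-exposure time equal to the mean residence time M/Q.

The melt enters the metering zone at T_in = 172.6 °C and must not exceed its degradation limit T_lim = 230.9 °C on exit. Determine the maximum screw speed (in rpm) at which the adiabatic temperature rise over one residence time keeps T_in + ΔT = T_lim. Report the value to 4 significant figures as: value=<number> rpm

value=106.1 rpm

Q_s = Q / 3600 = 134.6 / 3600 = 0.0373889 kg/s
Mean residence time: t_res = M/Q_s = 3.66 kg / 0.0373889 kg/s = 97.89 s
Geometry in SI: D = 28.1 mm → 0.0281 m, h = 9.08 mm → 0.00908 m
Allowable rise: ΔT_a = T_lim − T_in = 230.9 − 172.6 = 58.3 K
γ̇_max² = ΔT_a·ρ·cp / (η·t_res) = [58.3 × 1060 × 2537] / [5417 × 97.89] = 295.663 s⁻²
Take the square root: γ̇_max = √(295.663) = 17.1949 s⁻¹
N_max = γ̇_max·h / (π·D) = 17.1949 · 0.00908 / (π · 0.0281) = 1.7686 rev/s = 106.116 rpm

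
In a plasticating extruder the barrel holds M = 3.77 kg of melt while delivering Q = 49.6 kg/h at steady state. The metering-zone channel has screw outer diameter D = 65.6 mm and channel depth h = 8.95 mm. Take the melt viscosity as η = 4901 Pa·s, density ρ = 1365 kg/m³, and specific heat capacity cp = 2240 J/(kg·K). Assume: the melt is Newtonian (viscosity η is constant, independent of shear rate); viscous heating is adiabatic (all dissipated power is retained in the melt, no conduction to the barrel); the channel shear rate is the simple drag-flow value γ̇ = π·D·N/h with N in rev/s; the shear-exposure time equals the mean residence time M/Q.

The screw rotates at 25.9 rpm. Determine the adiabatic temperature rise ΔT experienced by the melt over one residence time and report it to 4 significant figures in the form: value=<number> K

Convert throughput: Q = 49.6 kg/h = 49.6/3600 = 0.0137778 kg/s
Mean residence time: t_res = M/Q_s = 3.77 kg / 0.0137778 kg/s = 273.629 s
Geometry in metres: D = 65.6 mm → 0.0656 m, h = 8.95 mm → 0.00895 m; screw speed N = 25.9 rpm = 0.431667 rev/s
γ̇ = π·D·N / h = π · 0.0656 · 0.431667 / 0.00895 = 9.93984 s⁻¹
ΔT = η·γ̇²·t_res/(ρ·cp) = [4901 × 9.93984² × 273.629] / [1365 × 2240] = 43.3336 K

value=43.33 K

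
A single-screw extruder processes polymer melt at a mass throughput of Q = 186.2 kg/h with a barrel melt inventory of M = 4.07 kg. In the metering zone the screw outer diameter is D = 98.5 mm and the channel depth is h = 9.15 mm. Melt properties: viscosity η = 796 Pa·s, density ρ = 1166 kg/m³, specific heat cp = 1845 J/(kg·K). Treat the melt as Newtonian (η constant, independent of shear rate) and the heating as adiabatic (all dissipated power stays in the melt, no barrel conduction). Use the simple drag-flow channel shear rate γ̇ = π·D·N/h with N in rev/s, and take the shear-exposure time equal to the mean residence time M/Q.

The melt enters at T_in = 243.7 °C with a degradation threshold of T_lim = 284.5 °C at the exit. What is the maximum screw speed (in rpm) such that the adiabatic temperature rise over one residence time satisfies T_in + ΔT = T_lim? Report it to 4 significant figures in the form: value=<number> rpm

Convert throughput: Q = 186.2 kg/h = 186.2/3600 = 0.0517222 kg/s
t_res = M / Q_s = 4.07 ÷ 0.0517222 = 78.6896 s
Geometry in SI: D = 98.5 mm → 0.0985 m, h = 9.15 mm → 0.00915 m
Allowable rise: ΔT_a = T_lim − T_in = 284.5 − 243.7 = 40.8 K
Invert ΔT = ηγ̇²t_res/(ρcp) for γ̇: γ̇_max² = ΔT_a ρ cp / (η t_res) = 40.8·1166·1845 / (796·78.6896) = 1401.28 s⁻²
γ̇_max = √1401.28 = 37.4337 s⁻¹
N_max = γ̇_max h / (πD) = 37.4337·0.00915/(π·0.0985) = 1.10687 rev/s → ×60 = 66.4123 rpm

value=66.41 rpm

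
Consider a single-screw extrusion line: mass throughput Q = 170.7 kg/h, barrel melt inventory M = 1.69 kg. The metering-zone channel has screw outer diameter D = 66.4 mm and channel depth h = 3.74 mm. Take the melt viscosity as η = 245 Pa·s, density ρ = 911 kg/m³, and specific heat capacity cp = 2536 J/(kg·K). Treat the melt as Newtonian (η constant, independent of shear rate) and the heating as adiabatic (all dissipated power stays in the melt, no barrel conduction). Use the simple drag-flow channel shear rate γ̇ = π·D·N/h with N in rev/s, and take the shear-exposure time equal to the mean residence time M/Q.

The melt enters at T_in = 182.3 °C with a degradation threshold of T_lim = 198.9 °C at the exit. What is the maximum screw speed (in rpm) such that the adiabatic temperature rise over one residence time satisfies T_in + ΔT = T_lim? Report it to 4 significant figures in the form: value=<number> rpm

value=71.29 rpm

Q_s = Q / 3600 = 170.7 / 3600 = 0.0474167 kg/s
Mean residence time: t_res = M/Q_s = 1.69 kg / 0.0474167 kg/s = 35.6415 s
D = 66.4 mm = 0.0664 m;  h = 3.74 mm = 0.00374 m
ΔT_a = T_lim − T_in = 198.9 °C − 182.3 °C = 16.6 K
γ̇_max² = ΔT_a·ρ·cp/(η·t_res) = 16.6·911·2536/(245·35.6415) = 4391.92 s⁻²
Take the square root: γ̇_max = √(4391.92) = 66.2715 s⁻¹
N_max = γ̇_max h / (πD) = 66.2715·0.00374/(π·0.0664) = 1.18818 rev/s → ×60 = 71.2905 rpm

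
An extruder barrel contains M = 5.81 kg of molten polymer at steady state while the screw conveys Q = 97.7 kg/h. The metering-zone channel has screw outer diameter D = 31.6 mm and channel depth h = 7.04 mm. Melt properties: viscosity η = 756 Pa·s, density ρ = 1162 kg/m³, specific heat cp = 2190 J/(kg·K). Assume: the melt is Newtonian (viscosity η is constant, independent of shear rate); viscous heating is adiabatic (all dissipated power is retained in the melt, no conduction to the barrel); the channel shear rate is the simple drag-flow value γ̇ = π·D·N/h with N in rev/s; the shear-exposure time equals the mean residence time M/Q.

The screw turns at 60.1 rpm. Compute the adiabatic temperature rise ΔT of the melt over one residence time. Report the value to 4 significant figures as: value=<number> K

Convert throughput: Q = 97.7 kg/h = 97.7/3600 = 0.0271389 kg/s
t_res = M / Q_s = 5.81 ÷ 0.0271389 = 214.084 s
D = 31.6 mm = 0.0316 m;  h = 7.04 mm = 0.00704 m;  N = 60.1 rpm / 60 = 1.00167 rev/s
Shear rate: γ̇ = πDN/h = π·0.0316·1.00167/0.00704 = 14.125 s⁻¹
Adiabatic rise: ΔT = η γ̇² t_res / (ρ cp) = 756·(14.125)²·214.084 / (1162·2190) = 12.6891 K

value=12.69 K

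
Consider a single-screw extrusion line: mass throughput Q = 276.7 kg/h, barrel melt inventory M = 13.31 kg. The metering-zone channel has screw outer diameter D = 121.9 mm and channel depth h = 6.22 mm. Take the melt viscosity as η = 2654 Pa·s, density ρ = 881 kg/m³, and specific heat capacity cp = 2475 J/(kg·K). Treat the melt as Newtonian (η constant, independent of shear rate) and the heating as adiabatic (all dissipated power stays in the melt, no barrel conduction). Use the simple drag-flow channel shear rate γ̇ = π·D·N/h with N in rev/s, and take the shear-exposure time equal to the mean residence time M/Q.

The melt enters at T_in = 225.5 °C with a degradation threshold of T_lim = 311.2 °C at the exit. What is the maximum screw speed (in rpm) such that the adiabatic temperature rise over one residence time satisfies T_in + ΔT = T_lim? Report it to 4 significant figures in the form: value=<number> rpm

Q_s = Q / 3600 = 276.7 / 3600 = 0.0768611 kg/s
t_res = M / Q_s = 13.31 / 0.0768611 = 173.169 s
Geometry in SI: D = 121.9 mm → 0.1219 m, h = 6.22 mm → 0.00622 m
ΔT_a = T_lim − T_in = 311.2 − 225.5 = 85.7 K
γ̇_max² = ΔT_a·ρ·cp / (η·t_res) = [85.7 × 881 × 2475] / [2654 × 173.169] = 406.593 s⁻²
Take the square root: γ̇_max = √(406.593) = 20.1641 s⁻¹
N_max = γ̇_max h / (πD) = 20.1641·0.00622/(π·0.1219) = 0.327504 rev/s → ×60 = 19.6502 rpm

value=19.65 rpm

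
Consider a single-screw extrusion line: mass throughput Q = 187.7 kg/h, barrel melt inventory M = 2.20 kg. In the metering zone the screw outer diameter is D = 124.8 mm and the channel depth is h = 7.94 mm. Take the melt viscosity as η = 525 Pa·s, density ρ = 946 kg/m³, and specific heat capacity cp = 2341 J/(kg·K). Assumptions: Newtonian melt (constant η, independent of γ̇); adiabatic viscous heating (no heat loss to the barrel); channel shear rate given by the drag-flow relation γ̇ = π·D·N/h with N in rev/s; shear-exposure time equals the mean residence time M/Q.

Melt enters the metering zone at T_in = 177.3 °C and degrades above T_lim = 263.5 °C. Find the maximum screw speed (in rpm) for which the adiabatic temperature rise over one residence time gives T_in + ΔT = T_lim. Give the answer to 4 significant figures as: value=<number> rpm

value=112.8 rpm

Throughput in SI: Q_s = 187.7 kg/h ÷ 3600 s/h = 0.0521389 kg/s
t_res = M / Q_s = 2.20 ÷ 0.0521389 = 42.195 s
Convert to metres: D = 0.1248 m, h = 0.00794 m
Allowable rise: ΔT_a = T_lim − T_in = 263.5 − 177.3 = 86.2 K
γ̇_max² = ΔT_a·ρ·cp / (η·t_res) = [86.2 × 946 × 2341] / [525 × 42.195] = 8617.47 s⁻²
Take the square root: γ̇_max = √(8617.47) = 92.8303 s⁻¹
Solve γ̇ = πDN/h for N: N_max = γ̇_max·h/(π·D) = 92.8303 × 0.00794 / (π × 0.1248) = 1.87995 rev/s = 112.797 rpm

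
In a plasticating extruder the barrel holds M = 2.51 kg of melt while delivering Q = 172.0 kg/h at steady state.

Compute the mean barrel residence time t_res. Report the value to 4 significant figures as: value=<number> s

Q_s = Q / 3600 = 172.0 / 3600 = 0.0477778 kg/s
t_res = M / Q_s = 2.51 / 0.0477778 = 52.5349 s

value=52.53 s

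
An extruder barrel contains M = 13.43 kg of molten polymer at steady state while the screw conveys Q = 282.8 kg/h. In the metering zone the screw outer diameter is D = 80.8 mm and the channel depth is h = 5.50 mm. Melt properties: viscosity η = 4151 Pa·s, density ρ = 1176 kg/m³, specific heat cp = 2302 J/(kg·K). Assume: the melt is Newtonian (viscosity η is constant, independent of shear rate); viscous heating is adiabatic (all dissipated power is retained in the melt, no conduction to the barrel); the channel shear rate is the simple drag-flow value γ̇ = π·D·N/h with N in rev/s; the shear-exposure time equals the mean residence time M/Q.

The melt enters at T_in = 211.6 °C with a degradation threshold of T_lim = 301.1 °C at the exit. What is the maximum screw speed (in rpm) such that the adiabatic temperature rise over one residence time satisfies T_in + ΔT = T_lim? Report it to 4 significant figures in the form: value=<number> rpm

value=24.02 rpm

Convert throughput: Q = 282.8 kg/h = 282.8/3600 = 0.0785556 kg/s
t_res = M / Q_s = 13.43 / 0.0785556 = 170.962 s
Geometry in SI: D = 80.8 mm → 0.0808 m, h = 5.50 mm → 0.0055 m
Allowable rise: ΔT_a = T_lim − T_in = 301.1 − 211.6 = 89.5 K
γ̇_max² = ΔT_a·ρ·cp / (η·t_res) = [89.5 × 1176 × 2302] / [4151 × 170.962] = 341.416 s⁻²
γ̇_max = √341.416 = 18.4774 s⁻¹
N_max = γ̇_max h / (πD) = 18.4774·0.0055/(π·0.0808) = 0.400353 rev/s → ×60 = 24.0212 rpm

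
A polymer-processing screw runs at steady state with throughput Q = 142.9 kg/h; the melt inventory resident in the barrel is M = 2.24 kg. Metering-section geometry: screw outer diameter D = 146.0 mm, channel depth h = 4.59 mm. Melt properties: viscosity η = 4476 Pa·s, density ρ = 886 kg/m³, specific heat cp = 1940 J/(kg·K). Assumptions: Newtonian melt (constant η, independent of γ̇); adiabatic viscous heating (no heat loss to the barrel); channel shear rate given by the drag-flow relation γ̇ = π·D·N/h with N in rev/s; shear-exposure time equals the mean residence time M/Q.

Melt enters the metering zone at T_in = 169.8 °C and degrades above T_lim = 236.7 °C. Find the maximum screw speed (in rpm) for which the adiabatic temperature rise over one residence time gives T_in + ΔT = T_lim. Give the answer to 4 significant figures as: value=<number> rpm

Convert throughput: Q = 142.9 kg/h = 142.9/3600 = 0.0396944 kg/s
t_res = M / Q_s = 2.24 / 0.0396944 = 56.4311 s
Geometry in SI: D = 146.0 mm → 0.146 m, h = 4.59 mm → 0.00459 m
Allowable rise: ΔT_a = T_lim − T_in = 236.7 − 169.8 = 66.9 K
Invert ΔT = ηγ̇²t_res/(ρcp) for γ̇: γ̇_max² = ΔT_a ρ cp / (η t_res) = 66.9·886·1940 / (4476·56.4311) = 455.253 s⁻²
γ̇_max = sqrt(455.253) = 21.3367 s⁻¹
N_max = γ̇_max·h / (π·D) = 21.3367 · 0.00459 / (π · 0.146) = 0.213519 rev/s = 12.8111 rpm

value=12.81 rpm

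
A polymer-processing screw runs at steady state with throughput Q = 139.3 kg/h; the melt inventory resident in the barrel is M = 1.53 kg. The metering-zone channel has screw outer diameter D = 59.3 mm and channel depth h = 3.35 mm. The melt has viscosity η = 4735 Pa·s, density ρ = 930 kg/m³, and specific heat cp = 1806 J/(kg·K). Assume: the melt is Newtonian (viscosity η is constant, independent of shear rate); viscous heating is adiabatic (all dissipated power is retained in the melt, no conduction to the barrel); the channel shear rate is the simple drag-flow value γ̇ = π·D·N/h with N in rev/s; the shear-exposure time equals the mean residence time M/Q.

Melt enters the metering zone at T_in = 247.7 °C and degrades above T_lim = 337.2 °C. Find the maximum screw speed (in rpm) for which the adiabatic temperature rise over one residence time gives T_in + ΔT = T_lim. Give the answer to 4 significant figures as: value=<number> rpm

value=30.57 rpm

Throughput in SI: Q_s = 139.3 kg/h ÷ 3600 s/h = 0.0386944 kg/s
t_res = M / Q_s = 1.53 / 0.0386944 = 39.5406 s
D = 59.3 mm = 0.0593 m;  h = 3.35 mm = 0.00335 m
ΔT_a = T_lim − T_in = 337.2 − 247.7 = 89.5 K
γ̇_max² = ΔT_a·ρ·cp / (η·t_res) = [89.5 × 930 × 1806] / [4735 × 39.5406] = 802.899 s⁻²
Take the square root: γ̇_max = √(802.899) = 28.3355 s⁻¹
N_max = γ̇_max·h / (π·D) = 28.3355 · 0.00335 / (π · 0.0593) = 0.509531 rev/s = 30.5719 rpm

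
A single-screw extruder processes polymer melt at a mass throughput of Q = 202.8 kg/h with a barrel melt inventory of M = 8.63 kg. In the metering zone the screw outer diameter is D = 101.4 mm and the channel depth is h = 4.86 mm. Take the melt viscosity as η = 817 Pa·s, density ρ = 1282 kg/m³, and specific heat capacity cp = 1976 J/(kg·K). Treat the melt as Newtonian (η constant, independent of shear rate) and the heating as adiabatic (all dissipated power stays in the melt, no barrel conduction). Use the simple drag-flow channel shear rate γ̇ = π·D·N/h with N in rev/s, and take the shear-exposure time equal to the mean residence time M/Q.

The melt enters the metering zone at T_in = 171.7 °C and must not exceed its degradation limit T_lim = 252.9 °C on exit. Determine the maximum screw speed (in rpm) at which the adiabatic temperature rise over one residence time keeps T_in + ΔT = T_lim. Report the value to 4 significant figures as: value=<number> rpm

value=37.11 rpm

Throughput in SI: Q_s = 202.8 kg/h ÷ 3600 s/h = 0.0563333 kg/s
t_res = M / Q_s = 8.63 ÷ 0.0563333 = 153.195 s
Geometry in SI: D = 101.4 mm → 0.1014 m, h = 4.86 mm → 0.00486 m
ΔT_a = T_lim − T_in = 252.9 − 171.7 = 81.2 K
Invert ΔT = ηγ̇²t_res/(ρcp) for γ̇: γ̇_max² = ΔT_a ρ cp / (η t_res) = 81.2·1282·1976 / (817·153.195) = 1643.48 s⁻²
γ̇_max = sqrt(1643.48) = 40.5398 s⁻¹
Solve γ̇ = πDN/h for N: N_max = γ̇_max·h/(π·D) = 40.5398 × 0.00486 / (π × 0.1014) = 0.618487 rev/s = 37.1092 rpm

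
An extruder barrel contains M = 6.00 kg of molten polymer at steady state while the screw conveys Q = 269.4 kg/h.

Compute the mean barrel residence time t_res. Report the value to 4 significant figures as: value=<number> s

Convert throughput: Q = 269.4 kg/h = 269.4/3600 = 0.0748333 kg/s
Mean residence time: t_res = M/Q_s = 6.00 kg / 0.0748333 kg/s = 80.1782 s

value=80.18 s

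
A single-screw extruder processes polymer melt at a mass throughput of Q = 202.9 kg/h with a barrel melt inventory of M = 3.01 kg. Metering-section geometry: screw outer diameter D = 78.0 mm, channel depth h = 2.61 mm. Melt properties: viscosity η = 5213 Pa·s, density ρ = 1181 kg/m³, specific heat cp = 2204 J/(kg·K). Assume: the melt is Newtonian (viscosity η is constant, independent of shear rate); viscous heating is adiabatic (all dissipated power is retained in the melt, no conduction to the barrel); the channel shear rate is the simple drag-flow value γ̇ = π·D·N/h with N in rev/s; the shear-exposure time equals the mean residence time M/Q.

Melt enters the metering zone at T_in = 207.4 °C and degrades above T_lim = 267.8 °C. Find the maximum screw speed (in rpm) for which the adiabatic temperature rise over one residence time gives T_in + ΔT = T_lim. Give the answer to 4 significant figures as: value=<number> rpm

Q_s = Q / 3600 = 202.9 / 3600 = 0.0563611 kg/s
Mean residence time: t_res = M/Q_s = 3.01 kg / 0.0563611 kg/s = 53.4056 s
Convert to metres: D = 0.078 m, h = 0.00261 m
Allowable rise: ΔT_a = T_lim − T_in = 267.8 − 207.4 = 60.4 K
γ̇_max² = ΔT_a·ρ·cp/(η·t_res) = 60.4·1181·2204/(5213·53.4056) = 564.708 s⁻²
Take the square root: γ̇_max = √(564.708) = 23.7636 s⁻¹
Solve γ̇ = πDN/h for N: N_max = γ̇_max·h/(π·D) = 23.7636 × 0.00261 / (π × 0.078) = 0.253109 rev/s = 15.1866 rpm

value=15.19 rpm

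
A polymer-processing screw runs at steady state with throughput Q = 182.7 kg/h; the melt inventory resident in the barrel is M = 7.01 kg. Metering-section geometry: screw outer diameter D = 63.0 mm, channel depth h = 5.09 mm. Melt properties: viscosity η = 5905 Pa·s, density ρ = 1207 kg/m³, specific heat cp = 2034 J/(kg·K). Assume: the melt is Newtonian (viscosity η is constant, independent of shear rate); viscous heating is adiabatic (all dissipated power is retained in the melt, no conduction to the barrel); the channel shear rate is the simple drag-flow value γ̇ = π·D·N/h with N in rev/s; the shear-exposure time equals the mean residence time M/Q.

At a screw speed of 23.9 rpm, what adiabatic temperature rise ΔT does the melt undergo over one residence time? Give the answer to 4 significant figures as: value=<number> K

value=79.70 K

Convert throughput: Q = 182.7 kg/h = 182.7/3600 = 0.05075 kg/s
t_res = M / Q_s = 7.01 / 0.05075 = 138.128 s
Convert to SI: D = 0.063 m, h = 0.00509 m, N = 23.9/60 = 0.398333 rev/s
γ̇ = π D N / h = (π)(0.063)(0.398333) / 0.00509 = 15.4889 s⁻¹
Adiabatic rise: ΔT = η γ̇² t_res / (ρ cp) = 5905·(15.4889)²·138.128 / (1207·2034) = 79.7044 K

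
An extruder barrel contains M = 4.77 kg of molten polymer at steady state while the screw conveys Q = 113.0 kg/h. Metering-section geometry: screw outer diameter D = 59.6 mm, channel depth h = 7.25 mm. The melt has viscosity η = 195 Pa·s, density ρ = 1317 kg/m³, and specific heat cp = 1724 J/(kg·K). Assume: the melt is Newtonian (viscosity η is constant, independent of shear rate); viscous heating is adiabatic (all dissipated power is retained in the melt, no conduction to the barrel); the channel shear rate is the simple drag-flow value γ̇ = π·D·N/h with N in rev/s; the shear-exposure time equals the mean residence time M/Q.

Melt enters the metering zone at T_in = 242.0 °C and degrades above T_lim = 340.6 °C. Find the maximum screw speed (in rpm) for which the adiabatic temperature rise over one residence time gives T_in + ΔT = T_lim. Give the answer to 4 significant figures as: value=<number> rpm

value=201.9 rpm

Convert throughput: Q = 113.0 kg/h = 113.0/3600 = 0.0313889 kg/s
t_res = M / Q_s = 4.77 ÷ 0.0313889 = 151.965 s
Geometry in SI: D = 59.6 mm → 0.0596 m, h = 7.25 mm → 0.00725 m
ΔT_a = T_lim − T_in = 340.6 − 242.0 = 98.6 K
Invert ΔT = ηγ̇²t_res/(ρcp) for γ̇: γ̇_max² = ΔT_a ρ cp / (η t_res) = 98.6·1317·1724 / (195·151.965) = 7554.8 s⁻²
γ̇_max = sqrt(7554.8) = 86.9183 s⁻¹
N_max = γ̇_max·h / (π·D) = 86.9183 · 0.00725 / (π · 0.0596) = 3.36553 rev/s = 201.932 rpm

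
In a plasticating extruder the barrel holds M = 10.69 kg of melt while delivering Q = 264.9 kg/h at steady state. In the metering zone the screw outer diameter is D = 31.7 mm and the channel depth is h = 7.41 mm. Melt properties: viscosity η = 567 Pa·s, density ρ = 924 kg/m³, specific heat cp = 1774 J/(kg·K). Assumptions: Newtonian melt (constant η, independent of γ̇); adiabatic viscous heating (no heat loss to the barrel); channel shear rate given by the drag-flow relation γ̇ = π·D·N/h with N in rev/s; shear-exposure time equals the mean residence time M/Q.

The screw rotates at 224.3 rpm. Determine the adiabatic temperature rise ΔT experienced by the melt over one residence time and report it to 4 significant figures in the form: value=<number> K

value=126.9 K

Throughput in SI: Q_s = 264.9 kg/h ÷ 3600 s/h = 0.0735833 kg/s
t_res = M / Q_s = 10.69 / 0.0735833 = 145.277 s
Convert to SI: D = 0.0317 m, h = 0.00741 m, N = 224.3/60 = 3.73833 rev/s
γ̇ = π·D·N / h = π · 0.0317 · 3.73833 / 0.00741 = 50.2422 s⁻¹
Adiabatic rise: ΔT = η γ̇² t_res / (ρ cp) = 567·(50.2422)²·145.277 / (924·1774) = 126.851 K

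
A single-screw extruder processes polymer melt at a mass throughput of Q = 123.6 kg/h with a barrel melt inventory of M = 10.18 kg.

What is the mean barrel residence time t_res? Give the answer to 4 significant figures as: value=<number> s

value=296.5 s

Convert throughput: Q = 123.6 kg/h = 123.6/3600 = 0.0343333 kg/s
t_res = M / Q_s = 10.18 / 0.0343333 = 296.505 s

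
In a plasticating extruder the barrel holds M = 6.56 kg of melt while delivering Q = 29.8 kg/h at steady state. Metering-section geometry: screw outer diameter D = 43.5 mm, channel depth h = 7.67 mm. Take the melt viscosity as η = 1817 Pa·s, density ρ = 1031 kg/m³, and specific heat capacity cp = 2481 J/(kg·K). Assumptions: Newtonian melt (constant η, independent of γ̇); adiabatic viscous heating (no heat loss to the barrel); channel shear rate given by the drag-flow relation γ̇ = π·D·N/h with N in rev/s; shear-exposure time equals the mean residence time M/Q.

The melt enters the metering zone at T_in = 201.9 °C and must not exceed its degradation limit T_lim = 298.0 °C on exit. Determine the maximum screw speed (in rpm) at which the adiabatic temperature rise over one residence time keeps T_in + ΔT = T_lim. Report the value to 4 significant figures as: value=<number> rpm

Q_s = Q / 3600 = 29.8 / 3600 = 0.00827778 kg/s
Mean residence time: t_res = M/Q_s = 6.56 kg / 0.00827778 kg/s = 792.483 s
D = 43.5 mm = 0.0435 m;  h = 7.67 mm = 0.00767 m
ΔT_a = T_lim − T_in = 298.0 − 201.9 = 96.1 K
Invert ΔT = ηγ̇²t_res/(ρcp) for γ̇: γ̇_max² = ΔT_a ρ cp / (η t_res) = 96.1·1031·2481 / (1817·792.483) = 170.712 s⁻²
γ̇_max = sqrt(170.712) = 13.0657 s⁻¹
N_max = γ̇_max h / (πD) = 13.0657·0.00767/(π·0.0435) = 0.733311 rev/s → ×60 = 43.9987 rpm

value=44.00 rpm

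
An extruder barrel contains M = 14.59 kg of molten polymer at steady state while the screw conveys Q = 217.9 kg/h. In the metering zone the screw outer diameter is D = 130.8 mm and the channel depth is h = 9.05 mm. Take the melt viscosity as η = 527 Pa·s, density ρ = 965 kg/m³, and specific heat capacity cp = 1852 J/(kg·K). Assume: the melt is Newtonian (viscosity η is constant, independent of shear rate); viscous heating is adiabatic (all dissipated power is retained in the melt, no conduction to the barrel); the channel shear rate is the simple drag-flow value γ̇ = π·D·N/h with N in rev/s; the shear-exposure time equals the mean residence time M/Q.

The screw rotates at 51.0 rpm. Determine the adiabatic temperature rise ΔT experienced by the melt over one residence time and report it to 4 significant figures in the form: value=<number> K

value=105.9 K

Convert throughput: Q = 217.9 kg/h = 217.9/3600 = 0.0605278 kg/s
Mean residence time: t_res = M/Q_s = 14.59 kg / 0.0605278 kg/s = 241.046 s
D = 130.8 mm = 0.1308 m;  h = 9.05 mm = 0.00905 m;  N = 51.0 rpm / 60 = 0.85 rev/s
γ̇ = π D N / h = (π)(0.1308)(0.85) / 0.00905 = 38.5947 s⁻¹
ΔT = η·γ̇²·t_res/(ρ·cp) = [527 × 38.5947² × 241.046] / [965 × 1852] = 105.876 K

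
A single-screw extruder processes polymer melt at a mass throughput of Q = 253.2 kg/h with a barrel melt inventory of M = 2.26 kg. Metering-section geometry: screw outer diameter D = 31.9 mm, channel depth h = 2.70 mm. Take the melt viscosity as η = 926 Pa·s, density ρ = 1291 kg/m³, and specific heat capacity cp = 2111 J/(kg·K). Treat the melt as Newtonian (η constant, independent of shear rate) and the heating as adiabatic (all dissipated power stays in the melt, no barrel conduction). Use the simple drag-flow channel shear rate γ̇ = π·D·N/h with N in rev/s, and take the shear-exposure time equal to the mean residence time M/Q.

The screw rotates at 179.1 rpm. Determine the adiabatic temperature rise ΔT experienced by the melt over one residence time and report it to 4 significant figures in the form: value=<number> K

value=134.0 K

Convert throughput: Q = 253.2 kg/h = 253.2/3600 = 0.0703333 kg/s
Mean residence time: t_res = M/Q_s = 2.26 kg / 0.0703333 kg/s = 32.1327 s
Geometry in metres: D = 31.9 mm → 0.0319 m, h = 2.70 mm → 0.0027 m; screw speed N = 179.1 rpm = 2.985 rev/s
Shear rate: γ̇ = πDN/h = π·0.0319·2.985/0.0027 = 110.795 s⁻¹
ΔT = η·γ̇²·t_res / (ρ·cp) = 926 · (110.795)² · 32.1327 / (1291 · 2111) = 134.025 K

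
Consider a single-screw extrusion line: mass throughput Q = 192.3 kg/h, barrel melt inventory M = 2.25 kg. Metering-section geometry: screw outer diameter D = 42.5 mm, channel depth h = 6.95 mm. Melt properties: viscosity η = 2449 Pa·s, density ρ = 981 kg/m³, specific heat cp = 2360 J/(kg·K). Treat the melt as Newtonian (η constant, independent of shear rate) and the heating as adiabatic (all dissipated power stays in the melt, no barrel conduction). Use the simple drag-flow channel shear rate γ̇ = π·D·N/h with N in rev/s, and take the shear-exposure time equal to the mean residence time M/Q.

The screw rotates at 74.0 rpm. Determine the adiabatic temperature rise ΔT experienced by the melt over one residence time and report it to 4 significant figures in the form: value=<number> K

value=25.01 K

Convert throughput: Q = 192.3 kg/h = 192.3/3600 = 0.0534167 kg/s
t_res = M / Q_s = 2.25 / 0.0534167 = 42.1217 s
Geometry in metres: D = 42.5 mm → 0.0425 m, h = 6.95 mm → 0.00695 m; screw speed N = 74.0 rpm = 1.23333 rev/s
γ̇ = π·D·N / h = π · 0.0425 · 1.23333 / 0.00695 = 23.6938 s⁻¹
ΔT = η·γ̇²·t_res/(ρ·cp) = [2449 × 23.6938² × 42.1217] / [981 × 2360] = 25.014 K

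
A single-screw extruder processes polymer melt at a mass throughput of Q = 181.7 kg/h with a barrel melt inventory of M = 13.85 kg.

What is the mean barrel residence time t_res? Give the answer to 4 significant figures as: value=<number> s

Convert throughput: Q = 181.7 kg/h = 181.7/3600 = 0.0504722 kg/s
t_res = M / Q_s = 13.85 / 0.0504722 = 274.408 s

value=274.4 s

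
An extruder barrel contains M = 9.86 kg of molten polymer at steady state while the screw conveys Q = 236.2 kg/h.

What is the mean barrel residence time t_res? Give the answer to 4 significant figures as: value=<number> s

value=150.3 s

Throughput in SI: Q_s = 236.2 kg/h ÷ 3600 s/h = 0.0656111 kg/s
Mean residence time: t_res = M/Q_s = 9.86 kg / 0.0656111 kg/s = 150.279 s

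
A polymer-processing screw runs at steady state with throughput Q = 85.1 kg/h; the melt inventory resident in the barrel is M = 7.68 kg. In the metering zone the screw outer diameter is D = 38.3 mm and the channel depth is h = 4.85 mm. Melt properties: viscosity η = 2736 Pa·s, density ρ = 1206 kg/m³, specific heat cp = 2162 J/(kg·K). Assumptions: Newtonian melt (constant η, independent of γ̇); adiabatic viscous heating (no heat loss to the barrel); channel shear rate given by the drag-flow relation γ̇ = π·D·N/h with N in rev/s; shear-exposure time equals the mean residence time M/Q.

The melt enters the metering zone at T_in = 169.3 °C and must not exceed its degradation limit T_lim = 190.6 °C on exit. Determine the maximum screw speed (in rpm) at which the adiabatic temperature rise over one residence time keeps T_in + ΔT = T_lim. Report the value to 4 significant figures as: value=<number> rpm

value=19.12 rpm

Convert throughput: Q = 85.1 kg/h = 85.1/3600 = 0.0236389 kg/s
t_res = M / Q_s = 7.68 / 0.0236389 = 324.888 s
D = 38.3 mm = 0.0383 m;  h = 4.85 mm = 0.00485 m
Allowable rise: ΔT_a = T_lim − T_in = 190.6 − 169.3 = 21.3 K
γ̇_max² = ΔT_a·ρ·cp/(η·t_res) = 21.3·1206·2162/(2736·324.888) = 62.4788 s⁻²
γ̇_max = √62.4788 = 7.90435 s⁻¹
N_max = γ̇_max·h / (π·D) = 7.90435 · 0.00485 / (π · 0.0383) = 0.31861 rev/s = 19.1166 rpm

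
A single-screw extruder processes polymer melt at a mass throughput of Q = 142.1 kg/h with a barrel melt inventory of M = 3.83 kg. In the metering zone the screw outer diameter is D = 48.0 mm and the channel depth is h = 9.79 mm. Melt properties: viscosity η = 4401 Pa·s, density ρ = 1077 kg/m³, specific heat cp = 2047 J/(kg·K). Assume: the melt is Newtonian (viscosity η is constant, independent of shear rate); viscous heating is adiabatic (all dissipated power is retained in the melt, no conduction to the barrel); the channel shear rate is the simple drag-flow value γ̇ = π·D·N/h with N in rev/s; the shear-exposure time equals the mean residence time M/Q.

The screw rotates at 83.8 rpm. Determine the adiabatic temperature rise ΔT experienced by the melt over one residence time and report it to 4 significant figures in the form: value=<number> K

value=89.65 K

Convert throughput: Q = 142.1 kg/h = 142.1/3600 = 0.0394722 kg/s
Mean residence time: t_res = M/Q_s = 3.83 kg / 0.0394722 kg/s = 97.0303 s
Geometry in metres: D = 48.0 mm → 0.048 m, h = 9.79 mm → 0.00979 m; screw speed N = 83.8 rpm = 1.39667 rev/s
γ̇ = π D N / h = (π)(0.048)(1.39667) / 0.00979 = 21.513 s⁻¹
Adiabatic rise: ΔT = η γ̇² t_res / (ρ cp) = 4401·(21.513)²·97.0303 / (1077·2047) = 89.6453 K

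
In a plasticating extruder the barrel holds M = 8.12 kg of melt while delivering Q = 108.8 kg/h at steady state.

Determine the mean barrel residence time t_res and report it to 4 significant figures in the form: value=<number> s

Convert throughput: Q = 108.8 kg/h = 108.8/3600 = 0.0302222 kg/s
t_res = M / Q_s = 8.12 / 0.0302222 = 268.676 s

value=268.7 s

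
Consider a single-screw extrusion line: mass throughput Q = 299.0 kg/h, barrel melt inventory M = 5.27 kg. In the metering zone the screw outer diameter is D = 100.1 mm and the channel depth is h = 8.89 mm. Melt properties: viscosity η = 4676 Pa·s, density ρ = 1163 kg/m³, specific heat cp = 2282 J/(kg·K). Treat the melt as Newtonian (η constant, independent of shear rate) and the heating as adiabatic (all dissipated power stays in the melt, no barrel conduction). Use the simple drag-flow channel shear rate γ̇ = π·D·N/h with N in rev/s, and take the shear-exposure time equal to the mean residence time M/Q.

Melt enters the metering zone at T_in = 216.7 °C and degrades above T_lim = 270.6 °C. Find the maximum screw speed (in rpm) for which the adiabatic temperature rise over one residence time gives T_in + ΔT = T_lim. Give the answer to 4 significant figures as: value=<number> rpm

value=37.24 rpm

Throughput in SI: Q_s = 299.0 kg/h ÷ 3600 s/h = 0.0830556 kg/s
t_res = M / Q_s = 5.27 / 0.0830556 = 63.4515 s
Geometry in SI: D = 100.1 mm → 0.1001 m, h = 8.89 mm → 0.00889 m
Allowable rise: ΔT_a = T_lim − T_in = 270.6 − 216.7 = 53.9 K
Invert ΔT = ηγ̇²t_res/(ρcp) for γ̇: γ̇_max² = ΔT_a ρ cp / (η t_res) = 53.9·1163·2282 / (4676·63.4515) = 482.134 s⁻²
γ̇_max = sqrt(482.134) = 21.9575 s⁻¹
N_max = γ̇_max·h / (π·D) = 21.9575 · 0.00889 / (π · 0.1001) = 0.620728 rev/s = 37.2437 rpm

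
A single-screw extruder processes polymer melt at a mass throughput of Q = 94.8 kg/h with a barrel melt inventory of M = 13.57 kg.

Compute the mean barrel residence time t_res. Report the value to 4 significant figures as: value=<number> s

Throughput in SI: Q_s = 94.8 kg/h ÷ 3600 s/h = 0.0263333 kg/s
Mean residence time: t_res = M/Q_s = 13.57 kg / 0.0263333 kg/s = 515.316 s

value=515.3 s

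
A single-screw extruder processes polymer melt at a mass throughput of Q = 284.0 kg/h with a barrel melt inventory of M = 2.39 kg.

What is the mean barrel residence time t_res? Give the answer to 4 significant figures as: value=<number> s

Q_s = Q / 3600 = 284.0 / 3600 = 0.0788889 kg/s
t_res = M / Q_s = 2.39 ÷ 0.0788889 = 30.2958 s

value=30.30 s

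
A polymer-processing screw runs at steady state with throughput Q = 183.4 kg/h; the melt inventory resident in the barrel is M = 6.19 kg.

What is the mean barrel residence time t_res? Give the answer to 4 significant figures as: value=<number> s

Convert throughput: Q = 183.4 kg/h = 183.4/3600 = 0.0509444 kg/s
Mean residence time: t_res = M/Q_s = 6.19 kg / 0.0509444 kg/s = 121.505 s

value=121.5 s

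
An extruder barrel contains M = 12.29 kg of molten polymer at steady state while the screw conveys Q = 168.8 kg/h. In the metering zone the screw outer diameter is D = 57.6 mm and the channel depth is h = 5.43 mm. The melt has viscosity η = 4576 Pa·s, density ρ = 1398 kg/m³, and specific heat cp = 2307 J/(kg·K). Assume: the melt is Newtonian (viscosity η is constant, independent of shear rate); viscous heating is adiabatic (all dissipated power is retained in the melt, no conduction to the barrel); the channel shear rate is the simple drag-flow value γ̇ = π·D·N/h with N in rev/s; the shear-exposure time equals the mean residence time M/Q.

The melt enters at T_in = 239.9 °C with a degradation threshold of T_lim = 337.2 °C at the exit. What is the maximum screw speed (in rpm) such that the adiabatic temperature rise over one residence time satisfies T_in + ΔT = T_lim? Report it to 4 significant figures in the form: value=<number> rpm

Q_s = Q / 3600 = 168.8 / 3600 = 0.0468889 kg/s
t_res = M / Q_s = 12.29 ÷ 0.0468889 = 262.109 s
D = 57.6 mm = 0.0576 m;  h = 5.43 mm = 0.00543 m
ΔT_a = T_lim − T_in = 337.2 °C − 239.9 °C = 97.3 K
Invert ΔT = ηγ̇²t_res/(ρcp) for γ̇: γ̇_max² = ΔT_a ρ cp / (η t_res) = 97.3·1398·2307 / (4576·262.109) = 261.637 s⁻²
γ̇_max = √261.637 = 16.1752 s⁻¹
Solve γ̇ = πDN/h for N: N_max = γ̇_max·h/(π·D) = 16.1752 × 0.00543 / (π × 0.0576) = 0.485375 rev/s = 29.1225 rpm

value=29.12 rpm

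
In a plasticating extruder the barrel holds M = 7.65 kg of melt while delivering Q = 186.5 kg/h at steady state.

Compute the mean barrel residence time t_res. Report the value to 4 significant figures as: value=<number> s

value=147.7 s

Q_s = Q / 3600 = 186.5 / 3600 = 0.0518056 kg/s
Mean residence time: t_res = M/Q_s = 7.65 kg / 0.0518056 kg/s = 147.668 s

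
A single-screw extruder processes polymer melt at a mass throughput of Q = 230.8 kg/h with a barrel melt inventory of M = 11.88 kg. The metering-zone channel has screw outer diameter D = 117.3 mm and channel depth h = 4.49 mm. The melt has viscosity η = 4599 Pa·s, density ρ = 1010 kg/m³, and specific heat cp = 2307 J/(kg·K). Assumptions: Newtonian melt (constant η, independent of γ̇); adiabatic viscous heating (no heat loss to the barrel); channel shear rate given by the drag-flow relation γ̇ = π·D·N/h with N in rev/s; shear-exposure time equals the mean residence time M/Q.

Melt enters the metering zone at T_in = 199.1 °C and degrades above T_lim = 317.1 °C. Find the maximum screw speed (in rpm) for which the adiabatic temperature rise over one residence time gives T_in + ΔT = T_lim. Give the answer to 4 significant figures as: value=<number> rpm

Throughput in SI: Q_s = 230.8 kg/h ÷ 3600 s/h = 0.0641111 kg/s
Mean residence time: t_res = M/Q_s = 11.88 kg / 0.0641111 kg/s = 185.303 s
D = 117.3 mm = 0.1173 m;  h = 4.49 mm = 0.00449 m
Allowable rise: ΔT_a = T_lim − T_in = 317.1 − 199.1 = 118 K
Invert ΔT = ηγ̇²t_res/(ρcp) for γ̇: γ̇_max² = ΔT_a ρ cp / (η t_res) = 118·1010·2307 / (4599·185.303) = 322.63 s⁻²
Take the square root: γ̇_max = √(322.63) = 17.9619 s⁻¹
N_max = γ̇_max·h / (π·D) = 17.9619 · 0.00449 / (π · 0.1173) = 0.218852 rev/s = 13.1311 rpm

value=13.13 rpm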